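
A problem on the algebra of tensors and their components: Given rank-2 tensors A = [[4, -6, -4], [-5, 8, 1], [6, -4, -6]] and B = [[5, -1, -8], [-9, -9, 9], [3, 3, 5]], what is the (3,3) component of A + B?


Tensor addition is component-wise: (A + B)_{ij} = A_{ij} + B_{ij}.
A_{33} = -6
B_{33} = 5
(A + B)_{33} = -6 + 5 = -1

-1


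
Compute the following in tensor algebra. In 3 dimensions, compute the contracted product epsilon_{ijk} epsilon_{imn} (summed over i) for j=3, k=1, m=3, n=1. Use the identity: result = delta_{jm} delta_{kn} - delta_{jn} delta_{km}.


Using the identity: epsilon_{ijk} epsilon_{imn} = delta_{jm} delta_{kn} - delta_{jn} delta_{km}.
delta_{33} = 1
delta_{11} = 1
delta_{31} = 0
delta_{13} = 0
Result = 1 * 1 - 0 * 0 = 1 - 0 = 1

1


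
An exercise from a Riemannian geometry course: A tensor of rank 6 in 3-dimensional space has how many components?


The number of components of a rank-r tensor in d dimensions is d^r.
Here d = 3 and r = 6.
3^6 = 729

729


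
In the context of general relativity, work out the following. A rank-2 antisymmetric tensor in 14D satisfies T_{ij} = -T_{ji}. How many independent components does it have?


An antisymmetric rank-2 tensor satisfies A_{ij} = -A_{ji}, so diagonal entries are zero.
The independent components are the upper-triangular entries: C(n, 2) = n(n-1)/2.
n = 14
C(14, 2) = 14 * 13 / 2 = 182 / 2 = 91

91


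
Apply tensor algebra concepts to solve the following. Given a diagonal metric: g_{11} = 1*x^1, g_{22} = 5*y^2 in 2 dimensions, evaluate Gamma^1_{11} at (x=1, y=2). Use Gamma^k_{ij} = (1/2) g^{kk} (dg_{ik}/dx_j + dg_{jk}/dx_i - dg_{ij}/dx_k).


For a diagonal metric, Gamma^k_{ij} = (1/2) g^{kk} (dg_{ik}/dx_j + dg_{jk}/dx_i - dg_{ij}/dx_k).
The metric is diagonal, so g_{ab} = 0 for a != b.
At the given point: g_{11} = 1, g_{22} = 20
g^{11} = 1/1
dg_{11}/dx_1 = dg_{11}/dx_1 = 1
dg_{11}/dx_1 = dg_{11}/dx_1 = 1
dg_{11}/dx_1 = dg_{11}/dx_1 = 1
Numerator = 1 + 1 - 1 = 1
Gamma^1_{11} = 1 / (2 * 1) = 1/2

1/2


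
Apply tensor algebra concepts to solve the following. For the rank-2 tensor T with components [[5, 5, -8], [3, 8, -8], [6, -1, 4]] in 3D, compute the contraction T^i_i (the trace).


The contraction (trace) of a rank-2 tensor is the sum of its diagonal elements.
Diagonal entries: A[1,1] = 5, A[2,2] = 8, A[3,3] = 4
Tr(A) = 5 + 8 + 4 = 17

17


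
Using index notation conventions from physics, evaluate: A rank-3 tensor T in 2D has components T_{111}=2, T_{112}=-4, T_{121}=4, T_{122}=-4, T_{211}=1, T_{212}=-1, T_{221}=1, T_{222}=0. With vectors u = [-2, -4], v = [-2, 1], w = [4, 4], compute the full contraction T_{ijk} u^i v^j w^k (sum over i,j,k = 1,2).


S = sum over i,j,k of T_{ijk} u_i v_j w_k. Expanding all 8 terms:
T_{111}*u_1*v_1*w_1 = 2*-2*-2*4 = 32  (running total: 32)
T_{112}*u_1*v_1*w_2 = -4*-2*-2*4 = -64  (running total: -32)
T_{121}*u_1*v_2*w_1 = 4*-2*1*4 = -32  (running total: -64)
T_{122}*u_1*v_2*w_2 = -4*-2*1*4 = 32  (running total: -32)
T_{211}*u_2*v_1*w_1 = 1*-4*-2*4 = 32  (running total: 0)
T_{212}*u_2*v_1*w_2 = -1*-4*-2*4 = -32  (running total: -32)
T_{221}*u_2*v_2*w_1 = 1*-4*1*4 = -16  (running total: -48)
T_{222}*u_2*v_2*w_2 = 0*-4*1*4 = 0  (running total: -48)
S = -48

-48


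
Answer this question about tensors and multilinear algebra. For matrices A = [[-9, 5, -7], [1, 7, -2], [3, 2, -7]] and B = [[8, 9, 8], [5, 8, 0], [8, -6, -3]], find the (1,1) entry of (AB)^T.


(AB)^T_{ij} = (AB)_{ji} = sum_k A_{jk} B_{ki}.
For i=1, j=1 we need (AB)_{11}:
A_{11} * B_{11} = -9 * 8 = -72
A_{12} * B_{21} = 5 * 5 = 25
A_{13} * B_{31} = -7 * 8 = -56
Sum = -72 + 25 + -56 = -103

-103


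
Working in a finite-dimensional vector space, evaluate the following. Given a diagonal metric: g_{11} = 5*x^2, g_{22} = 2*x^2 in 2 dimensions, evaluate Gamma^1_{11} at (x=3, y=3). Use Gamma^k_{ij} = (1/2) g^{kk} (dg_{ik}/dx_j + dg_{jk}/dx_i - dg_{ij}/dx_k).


For a diagonal metric, Gamma^k_{ij} = (1/2) g^{kk} (dg_{ik}/dx_j + dg_{jk}/dx_i - dg_{ij}/dx_k).
The metric is diagonal, so g_{ab} = 0 for a != b.
At the given point: g_{11} = 45, g_{22} = 18
g^{11} = 1/45
dg_{11}/dx_1 = dg_{11}/dx_1 = 30
dg_{11}/dx_1 = dg_{11}/dx_1 = 30
dg_{11}/dx_1 = dg_{11}/dx_1 = 30
Numerator = 30 + 30 - 30 = 30
Gamma^1_{11} = 30 / (2 * 45) = 1/3

1/3


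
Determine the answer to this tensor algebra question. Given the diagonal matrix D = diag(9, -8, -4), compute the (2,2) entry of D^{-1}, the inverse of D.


For a diagonal matrix, the inverse has entries (D^{-1})_{ii} = 1/d_{ii}.
The diagonal entries are: d_{11} = 9, d_{22} = -8, d_{33} = -4
We need (D^{-1})_{22} = 1/d_{22} = 1/-8 = -1/8

-1/8


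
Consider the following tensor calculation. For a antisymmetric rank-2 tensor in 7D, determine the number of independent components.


A antisymmetric rank-2 tensor in d dimensions has d(d-1)/2 independent components.
d = 7
d(d-1)/2 = 7 * 6 / 2 = 42 / 2 = 21

21


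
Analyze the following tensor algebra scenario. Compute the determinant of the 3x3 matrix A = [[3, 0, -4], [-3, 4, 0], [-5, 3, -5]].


Expanding along the first row, det(A) = a11*M_11 - a12*M_12 + a13*M_13, where M_1j is the (1,j) minor.
Minor M_11 = 4*-5 - 0*3 = -20
Minor M_12 = -3*-5 - 0*-5 = 15
Minor M_13 = -3*3 - 4*-5 = 11
det = 3*(-20) - 0*(15) + -4*(11)
    = -60 - 0 + -44
    = -104

-104


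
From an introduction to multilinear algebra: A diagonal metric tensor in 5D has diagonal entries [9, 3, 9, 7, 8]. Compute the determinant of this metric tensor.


For a diagonal metric, the determinant is the product of diagonal entries.
Diagonal entries: 9, 3, 9, 7, 8
det(g) = 9 * 3 * 9 * 7 * 8 = 13608

13608


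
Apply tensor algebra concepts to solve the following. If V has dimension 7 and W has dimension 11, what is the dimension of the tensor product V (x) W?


The dimension of a tensor product is the product of dimensions.
dim(V) = 7, dim(W) = 11
dim(V (x) W) = 7 * 11 = 77

77


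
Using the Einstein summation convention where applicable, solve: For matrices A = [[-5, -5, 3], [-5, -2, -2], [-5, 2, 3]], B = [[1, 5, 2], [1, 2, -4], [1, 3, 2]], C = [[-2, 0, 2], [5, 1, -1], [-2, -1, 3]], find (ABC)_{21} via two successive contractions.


(ABC)_{21} = sum_m (AB)_{2m} C_{m1}. First compute row 2 of AB.
(AB)_{21} = -5*1 + -2*1 + -2*1 = -9
(AB)_{22} = -5*5 + -2*2 + -2*3 = -35
(AB)_{23} = -5*2 + -2*-4 + -2*2 = -6
Now contract with column 1 of C:
(AB)_{21} * C_{11} = -9 * -2 = 18
(AB)_{22} * C_{21} = -35 * 5 = -175
(AB)_{23} * C_{31} = -6 * -2 = 12
(ABC)_{21} = 18 + -175 + 12 = -145

-145


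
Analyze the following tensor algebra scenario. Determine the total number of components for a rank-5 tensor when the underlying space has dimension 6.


The number of components of a rank-r tensor in d dimensions is d^r.
Here d = 6 and r = 5.
6^5 = 7776

7776


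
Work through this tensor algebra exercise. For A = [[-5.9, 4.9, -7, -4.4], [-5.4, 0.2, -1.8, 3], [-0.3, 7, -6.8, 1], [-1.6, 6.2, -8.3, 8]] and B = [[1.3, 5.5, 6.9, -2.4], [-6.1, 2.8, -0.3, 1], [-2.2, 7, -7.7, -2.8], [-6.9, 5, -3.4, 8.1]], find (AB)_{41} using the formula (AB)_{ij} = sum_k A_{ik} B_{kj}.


(AB)_{ij} = sum_k A_{ik} B_{kj}.
For i=4, j=1:
A_{41} * B_{11} = -1.6 * 1.3 = -2.08
A_{42} * B_{21} = 6.2 * -6.1 = -37.82
A_{43} * B_{31} = -8.3 * -2.2 = 18.26
A_{44} * B_{41} = 8 * -6.9 = -55.2
Sum = -2.08 + -37.82 + 18.26 + -55.2 = -76.84

-76.84


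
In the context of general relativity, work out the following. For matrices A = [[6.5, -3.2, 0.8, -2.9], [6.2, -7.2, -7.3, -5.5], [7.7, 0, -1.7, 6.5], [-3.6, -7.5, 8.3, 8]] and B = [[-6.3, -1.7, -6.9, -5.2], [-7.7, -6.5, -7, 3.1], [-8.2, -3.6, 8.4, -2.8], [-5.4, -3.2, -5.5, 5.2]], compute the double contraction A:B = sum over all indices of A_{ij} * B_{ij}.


A:B = sum over all i,j of A_{ij} * B_{ij}.
Row 1: 6.5*-6.3=-40.95, -3.2*-1.7=5.44, 0.8*-6.9=-5.52, -2.9*-5.2=15.08 => row sum = -25.95
Row 2: 6.2*-7.7=-47.74, -7.2*-6.5=46.8, -7.3*-7=51.1, -5.5*3.1=-17.05 => row sum = 33.11
Row 3: 7.7*-8.2=-63.14, 0*-3.6=0, -1.7*8.4=-14.28, 6.5*-2.8=-18.2 => row sum = -95.62
Row 4: -3.6*-5.4=19.44, -7.5*-3.2=24, 8.3*-5.5=-45.65, 8*5.2=41.6 => row sum = 39.39
Total = -25.95 + 33.11 + -95.62 + 39.39 = -49.07

-49.07


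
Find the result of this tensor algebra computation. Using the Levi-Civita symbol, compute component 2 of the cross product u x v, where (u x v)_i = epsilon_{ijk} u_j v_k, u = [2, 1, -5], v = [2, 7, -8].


(u x v)_2 = sum_{j,k} epsilon_{2jk} u_j v_k. Only permutations of (1,2,3) contribute; the two non-zero terms are:
eps_{213} u_1 v_3 = -1 * 2 * -8 = 16
eps_{231} u_3 v_1 = 1 * -5 * 2 = -10
(u x v)_2 = 6

6


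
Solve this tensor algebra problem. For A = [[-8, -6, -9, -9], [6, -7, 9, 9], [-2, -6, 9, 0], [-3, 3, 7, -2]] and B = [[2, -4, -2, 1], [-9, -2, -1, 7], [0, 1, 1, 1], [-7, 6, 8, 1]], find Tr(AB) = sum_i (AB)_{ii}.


Tr(AB) = sum_i (AB)_{ii} where (AB)_{ii} = sum_k A_{ik} B_{ki}.
(AB)_{11} = -8*2 + -6*-9 + -9*0 + -9*-7 = 101
(AB)_{22} = 6*-4 + -7*-2 + 9*1 + 9*6 = 53
(AB)_{33} = -2*-2 + -6*-1 + 9*1 + 0*8 = 19
(AB)_{44} = -3*1 + 3*7 + 7*1 + -2*1 = 23
Tr(AB) = 101 + 53 + 19 + 23 = 196

196


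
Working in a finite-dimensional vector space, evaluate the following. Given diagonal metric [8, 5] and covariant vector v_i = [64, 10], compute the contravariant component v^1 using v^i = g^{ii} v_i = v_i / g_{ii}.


To raise an index with a diagonal metric: v^i = v_i / g_{ii}.
For index 1: v_1 = 64, g_{11} = 8
v^1 = 64 / 8 = 8

8


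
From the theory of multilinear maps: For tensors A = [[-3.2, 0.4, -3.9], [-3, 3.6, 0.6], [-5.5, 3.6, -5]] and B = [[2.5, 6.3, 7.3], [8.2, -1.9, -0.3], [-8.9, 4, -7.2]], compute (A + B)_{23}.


Tensor addition is component-wise: (A + B)_{ij} = A_{ij} + B_{ij}.
A_{23} = 0.6
B_{23} = -0.3
(A + B)_{23} = 0.6 + -0.3 = 0.3

0.3


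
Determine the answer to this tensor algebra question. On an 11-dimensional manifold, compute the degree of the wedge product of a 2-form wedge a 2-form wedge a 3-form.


The degree of a wedge product is the sum of the degrees of the individual forms.
Degrees: 2, 2, 3
Total degree = 2 + 2 + 3 = 7

7


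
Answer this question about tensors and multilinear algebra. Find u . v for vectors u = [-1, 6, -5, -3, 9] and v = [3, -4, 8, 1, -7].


The inner product u . v = sum of u_i * v_i.
Term-by-term: -1 * 3, 6 * -4, -5 * 8, -3 * 1, 9 * -7
Products: -3, -24, -40, -3, -63
Sum = -3 + -24 + -40 + -3 + -63 = -133

-133


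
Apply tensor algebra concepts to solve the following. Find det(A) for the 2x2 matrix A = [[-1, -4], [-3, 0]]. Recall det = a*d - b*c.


For a 2x2 matrix [[a, b], [c, d]], det = a*d - b*c.
a = -1, b = -4, c = -3, d = 0
a*d = -1 * 0 = 0
b*c = -4 * -3 = 12
det = 0 - 12 = -12

-12


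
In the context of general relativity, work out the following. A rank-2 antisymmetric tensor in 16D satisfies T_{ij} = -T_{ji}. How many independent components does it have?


An antisymmetric rank-2 tensor satisfies A_{ij} = -A_{ji}, so diagonal entries are zero.
The independent components are the upper-triangular entries: C(n, 2) = n(n-1)/2.
n = 16
C(16, 2) = 16 * 15 / 2 = 240 / 2 = 120

120


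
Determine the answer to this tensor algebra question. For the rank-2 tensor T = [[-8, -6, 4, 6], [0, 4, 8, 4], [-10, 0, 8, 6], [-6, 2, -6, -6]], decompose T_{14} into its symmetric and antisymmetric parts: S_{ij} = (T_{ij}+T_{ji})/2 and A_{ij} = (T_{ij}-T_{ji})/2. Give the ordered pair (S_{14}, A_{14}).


T_{14} = 6
T_{41} = -6
S_{14} = (6 + -6)/2 = 0/2 = 0
A_{14} = (6 - -6)/2 = 12/2 = 6
Check: S + A = 0 + 6 = 6 = T_{14}.

(0, 6)


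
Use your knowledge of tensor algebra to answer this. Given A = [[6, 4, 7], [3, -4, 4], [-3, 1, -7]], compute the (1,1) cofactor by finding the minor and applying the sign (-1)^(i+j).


To find cofactor C_{11}, delete row 1 and column 1.
The resulting 2x2 submatrix is: [[-4, 4], [1, -7]]
Minor M_{11} = -4*-7 - 4*1
  = 28 - 4 = 24
Sign = (-1)^(1+1) = (-1)^2 = 1
Cofactor C_{11} = 1 * 24 = 24

24


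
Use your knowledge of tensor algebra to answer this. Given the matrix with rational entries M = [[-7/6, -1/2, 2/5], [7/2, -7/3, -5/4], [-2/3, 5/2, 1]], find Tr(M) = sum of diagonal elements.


The trace is the sum of diagonal entries.
Diagonal: M[1,1] = -7/6, M[2,2] = -7/3, M[3,3] = 1
Tr(M) = -7/6 + -7/3 + 1
Computing step by step:
After adding M[1,1]: -7/6
After adding M[2,2]: -7/2
After adding M[3,3]: -5/2
Tr(M) = -5/2

-5/2


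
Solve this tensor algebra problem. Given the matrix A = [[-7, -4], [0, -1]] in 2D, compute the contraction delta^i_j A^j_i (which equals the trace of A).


The contraction (trace) of a rank-2 tensor is the sum of its diagonal elements.
Diagonal entries: A[1,1] = -7, A[2,2] = -1
Tr(A) = -7 + -1 = -8

-8


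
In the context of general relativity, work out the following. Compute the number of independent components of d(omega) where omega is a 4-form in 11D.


The exterior derivative of a p-form is a (p+1)-form.
Its number of independent components is C(n, p+1).
n = 11, p+1 = 5
C(11, 5) = 462

462


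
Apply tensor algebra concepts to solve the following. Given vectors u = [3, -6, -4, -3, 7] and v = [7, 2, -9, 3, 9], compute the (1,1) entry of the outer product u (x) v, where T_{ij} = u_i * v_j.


The outer product entry T_{ij} = u_i * v_j.
We need i=1, j=1.
u_1 = 3, v_1 = 7
T_{1,1} = 3 * 7 = 21

21


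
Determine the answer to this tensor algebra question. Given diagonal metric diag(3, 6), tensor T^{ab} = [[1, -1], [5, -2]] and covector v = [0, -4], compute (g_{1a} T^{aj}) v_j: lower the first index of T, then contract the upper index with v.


Step 1: lower the first index. For a diagonal metric, g_{ia} T^{aj} = g_{ii} T^{ij} (no sum on i).
g_{11} = 3
S_1{}^1 = 3 * T^{11} = 3 * 1 = 3
S_1{}^2 = 3 * T^{12} = 3 * -1 = -3
Step 2: contract S_1{}^j with v_j.
S_1{}^1 * v_1 = 3 * 0 = 0
S_1{}^2 * v_2 = -3 * -4 = 12
Result = 0 + 12 = 12

12


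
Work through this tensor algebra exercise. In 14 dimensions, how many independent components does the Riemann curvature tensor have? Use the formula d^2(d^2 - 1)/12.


The Riemann tensor in d dimensions has d^2(d^2 - 1)/12 independent components.
d = 14, so d^2 = 196
d^2 - 1 = 195
d^2(d^2 - 1) = 196 * 195 = 38220
Divide by 12: 38220 / 12 = 3185

3185


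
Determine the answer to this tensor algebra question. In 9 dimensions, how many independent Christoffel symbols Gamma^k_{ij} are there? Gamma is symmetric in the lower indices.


Christoffel symbols Gamma^k_{ij} are symmetric in i,j, so there are d * d(d+1)/2 independent symbols.
d = 9
d(d+1)/2 = 9 * 10 / 2 = 45
Total = 9 * 45 = 405

405


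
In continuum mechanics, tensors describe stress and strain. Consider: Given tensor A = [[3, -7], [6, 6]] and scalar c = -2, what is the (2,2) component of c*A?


Scalar multiplication: (cA)_{ij} = c * A_{ij}.
c = -2
A_{22} = 6
(cA)_{22} = -2 * 6 = -12

-12


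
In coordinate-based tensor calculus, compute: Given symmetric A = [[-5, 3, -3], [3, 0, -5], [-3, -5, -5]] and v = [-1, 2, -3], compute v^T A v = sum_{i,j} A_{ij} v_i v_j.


First compute Av:
(Av)_1 = -5*-1 + 3*2 + -3*-3 = 20
(Av)_2 = 3*-1 + 0*2 + -5*-3 = 12
(Av)_3 = -3*-1 + -5*2 + -5*-3 = 8
Av = [20, 12, 8]
Then v^T (Av) = -1*20 + 2*12 + -3*8
= -20 + 24 + -24 = -20

-20


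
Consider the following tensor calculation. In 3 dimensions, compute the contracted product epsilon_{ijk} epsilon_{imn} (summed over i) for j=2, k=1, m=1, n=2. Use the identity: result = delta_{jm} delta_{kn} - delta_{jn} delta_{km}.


Using the identity: epsilon_{ijk} epsilon_{imn} = delta_{jm} delta_{kn} - delta_{jn} delta_{km}.
delta_{21} = 0
delta_{12} = 0
delta_{22} = 1
delta_{11} = 1
Result = 0 * 0 - 1 * 1 = 0 - 1 = -1

-1


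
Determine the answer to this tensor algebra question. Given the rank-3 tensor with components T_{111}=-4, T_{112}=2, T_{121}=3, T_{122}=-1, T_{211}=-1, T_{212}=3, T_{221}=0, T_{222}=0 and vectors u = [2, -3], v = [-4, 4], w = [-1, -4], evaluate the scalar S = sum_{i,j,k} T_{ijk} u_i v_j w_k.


S = sum over i,j,k of T_{ijk} u_i v_j w_k. Expanding all 8 terms:
T_{111}*u_1*v_1*w_1 = -4*2*-4*-1 = -32  (running total: -32)
T_{112}*u_1*v_1*w_2 = 2*2*-4*-4 = 64  (running total: 32)
T_{121}*u_1*v_2*w_1 = 3*2*4*-1 = -24  (running total: 8)
T_{122}*u_1*v_2*w_2 = -1*2*4*-4 = 32  (running total: 40)
T_{211}*u_2*v_1*w_1 = -1*-3*-4*-1 = 12  (running total: 52)
T_{212}*u_2*v_1*w_2 = 3*-3*-4*-4 = -144  (running total: -92)
T_{221}*u_2*v_2*w_1 = 0*-3*4*-1 = 0  (running total: -92)
T_{222}*u_2*v_2*w_2 = 0*-3*4*-4 = 0  (running total: -92)
S = -92

-92


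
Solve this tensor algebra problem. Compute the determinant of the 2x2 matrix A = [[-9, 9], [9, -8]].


For a 2x2 matrix [[a, b], [c, d]], det = a*d - b*c.
a = -9, b = 9, c = 9, d = -8
a*d = -9 * -8 = 72
b*c = 9 * 9 = 81
det = 72 - 81 = -9

-9


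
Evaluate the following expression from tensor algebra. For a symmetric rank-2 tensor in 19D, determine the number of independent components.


A symmetric rank-2 tensor in d dimensions has d(d+1)/2 independent components.
d = 19
d(d+1)/2 = 19 * 20 / 2 = 380 / 2 = 190

190


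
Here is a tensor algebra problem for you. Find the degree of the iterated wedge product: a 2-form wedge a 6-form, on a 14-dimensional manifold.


The degree of a wedge product is the sum of the degrees of the individual forms.
Degrees: 2, 6
Total degree = 2 + 6 = 8

8


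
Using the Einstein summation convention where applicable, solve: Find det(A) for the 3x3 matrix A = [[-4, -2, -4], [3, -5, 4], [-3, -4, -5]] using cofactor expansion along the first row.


Expanding along the first row, det(A) = a11*M_11 - a12*M_12 + a13*M_13, where M_1j is the (1,j) minor.
Minor M_11 = -5*-5 - 4*-4 = 41
Minor M_12 = 3*-5 - 4*-3 = -3
Minor M_13 = 3*-4 - -5*-3 = -27
det = -4*(41) - -2*(-3) + -4*(-27)
    = -164 - 6 + 108
    = -62

-62


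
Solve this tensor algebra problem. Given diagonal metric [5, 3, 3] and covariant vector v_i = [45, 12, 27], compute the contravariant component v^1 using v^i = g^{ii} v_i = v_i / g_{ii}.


To raise an index with a diagonal metric: v^i = v_i / g_{ii}.
For index 1: v_1 = 45, g_{11} = 5
v^1 = 45 / 5 = 9

9


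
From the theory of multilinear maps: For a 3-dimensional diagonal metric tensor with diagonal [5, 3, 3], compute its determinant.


For a diagonal metric, the determinant is the product of diagonal entries.
Diagonal entries: 5, 3, 3
det(g) = 5 * 3 * 3 = 45

45


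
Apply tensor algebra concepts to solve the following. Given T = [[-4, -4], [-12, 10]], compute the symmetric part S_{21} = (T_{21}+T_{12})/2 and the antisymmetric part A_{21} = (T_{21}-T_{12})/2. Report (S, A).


T_{21} = -12
T_{12} = -4
S_{21} = (-12 + -4)/2 = -16/2 = -8
A_{21} = (-12 - -4)/2 = -8/2 = -4
Check: S + A = -8 + -4 = -12 = T_{21}.

(-8, -4)


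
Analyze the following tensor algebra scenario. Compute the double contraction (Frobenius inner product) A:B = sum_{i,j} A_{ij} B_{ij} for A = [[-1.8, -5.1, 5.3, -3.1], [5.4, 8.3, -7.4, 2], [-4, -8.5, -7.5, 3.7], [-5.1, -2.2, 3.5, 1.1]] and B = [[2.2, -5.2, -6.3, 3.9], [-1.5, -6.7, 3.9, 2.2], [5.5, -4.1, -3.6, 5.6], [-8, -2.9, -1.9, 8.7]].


A:B = sum over all i,j of A_{ij} * B_{ij}.
Row 1: -1.8*2.2=-3.96, -5.1*-5.2=26.52, 5.3*-6.3=-33.39, -3.1*3.9=-12.09 => row sum = -22.92
Row 2: 5.4*-1.5=-8.1, 8.3*-6.7=-55.61, -7.4*3.9=-28.86, 2*2.2=4.4 => row sum = -88.17
Row 3: -4*5.5=-22, -8.5*-4.1=34.85, -7.5*-3.6=27, 3.7*5.6=20.72 => row sum = 60.57
Row 4: -5.1*-8=40.8, -2.2*-2.9=6.38, 3.5*-1.9=-6.65, 1.1*8.7=9.57 => row sum = 50.1
Total = -22.92 + -88.17 + 60.57 + 50.1 = -0.42

-0.42


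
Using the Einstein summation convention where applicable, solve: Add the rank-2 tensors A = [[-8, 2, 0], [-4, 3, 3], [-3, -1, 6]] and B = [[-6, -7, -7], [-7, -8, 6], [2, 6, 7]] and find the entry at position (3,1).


Tensor addition is component-wise: (A + B)_{ij} = A_{ij} + B_{ij}.
A_{31} = -3
B_{31} = 2
(A + B)_{31} = -3 + 2 = -1

-1


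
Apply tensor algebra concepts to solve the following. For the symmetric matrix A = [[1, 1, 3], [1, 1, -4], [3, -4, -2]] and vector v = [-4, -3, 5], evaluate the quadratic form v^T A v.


First compute Av:
(Av)_1 = 1*-4 + 1*-3 + 3*5 = 8
(Av)_2 = 1*-4 + 1*-3 + -4*5 = -27
(Av)_3 = 3*-4 + -4*-3 + -2*5 = -10
Av = [8, -27, -10]
Then v^T (Av) = -4*8 + -3*-27 + 5*-10
= -32 + 81 + -50 = -1

-1


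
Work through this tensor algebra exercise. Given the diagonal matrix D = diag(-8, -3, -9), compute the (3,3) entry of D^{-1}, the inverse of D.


For a diagonal matrix, the inverse has entries (D^{-1})_{ii} = 1/d_{ii}.
The diagonal entries are: d_{11} = -8, d_{22} = -3, d_{33} = -9
We need (D^{-1})_{33} = 1/d_{33} = 1/-9 = -1/9

-1/9


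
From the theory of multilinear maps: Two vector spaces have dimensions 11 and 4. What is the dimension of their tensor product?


The dimension of a tensor product is the product of dimensions.
dim(V) = 11, dim(W) = 4
dim(V (x) W) = 11 * 4 = 44

44


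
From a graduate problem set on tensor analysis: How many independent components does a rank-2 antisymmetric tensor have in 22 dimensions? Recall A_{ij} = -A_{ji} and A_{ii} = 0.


An antisymmetric rank-2 tensor satisfies A_{ij} = -A_{ji}, so diagonal entries are zero.
The independent components are the upper-triangular entries: C(n, 2) = n(n-1)/2.
n = 22
C(22, 2) = 22 * 21 / 2 = 462 / 2 = 231

231


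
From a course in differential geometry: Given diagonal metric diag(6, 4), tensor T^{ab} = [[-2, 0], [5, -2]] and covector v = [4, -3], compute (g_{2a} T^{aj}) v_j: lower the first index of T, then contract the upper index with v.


Step 1: lower the first index. For a diagonal metric, g_{ia} T^{aj} = g_{ii} T^{ij} (no sum on i).
g_{22} = 4
S_2{}^1 = 4 * T^{21} = 4 * 5 = 20
S_2{}^2 = 4 * T^{22} = 4 * -2 = -8
Step 2: contract S_2{}^j with v_j.
S_2{}^1 * v_1 = 20 * 4 = 80
S_2{}^2 * v_2 = -8 * -3 = 24
Result = 80 + 24 = 104

104


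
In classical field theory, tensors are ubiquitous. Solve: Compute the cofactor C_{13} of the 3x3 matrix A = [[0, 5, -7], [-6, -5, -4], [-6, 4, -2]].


To find cofactor C_{13}, delete row 1 and column 3.
The resulting 2x2 submatrix is: [[-6, -5], [-6, 4]]
Minor M_{13} = -6*4 - -5*-6
  = -24 - 30 = -54
Sign = (-1)^(1+3) = (-1)^4 = 1
Cofactor C_{13} = 1 * -54 = -54

-54


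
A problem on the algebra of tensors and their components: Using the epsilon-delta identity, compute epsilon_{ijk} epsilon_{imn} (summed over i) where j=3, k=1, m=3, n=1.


Using the identity: epsilon_{ijk} epsilon_{imn} = delta_{jm} delta_{kn} - delta_{jn} delta_{km}.
delta_{33} = 1
delta_{11} = 1
delta_{31} = 0
delta_{13} = 0
Result = 1 * 1 - 0 * 0 = 1 - 0 = 1

1


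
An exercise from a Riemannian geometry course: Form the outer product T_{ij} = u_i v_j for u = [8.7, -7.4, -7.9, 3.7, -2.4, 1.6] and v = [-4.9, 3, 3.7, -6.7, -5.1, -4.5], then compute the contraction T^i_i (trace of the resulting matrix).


The outer product gives T_{ij} = u_i v_j.
The trace (contraction) is Tr(T) = sum_i T_{ii} = sum_i u_i v_i.
Diagonal entries:
T_{11} = u_1 * v_1 = 8.7 * -4.9 = -42.63
T_{22} = u_2 * v_2 = -7.4 * 3 = -22.2
T_{33} = u_3 * v_3 = -7.9 * 3.7 = -29.23
T_{44} = u_4 * v_4 = 3.7 * -6.7 = -24.79
T_{55} = u_5 * v_5 = -2.4 * -5.1 = 12.24
T_{66} = u_6 * v_6 = 1.6 * -4.5 = -7.2
Tr(T) = -42.63 + -22.2 + -29.23 + -24.79 + 12.24 + -7.2 = -113.81

-113.81


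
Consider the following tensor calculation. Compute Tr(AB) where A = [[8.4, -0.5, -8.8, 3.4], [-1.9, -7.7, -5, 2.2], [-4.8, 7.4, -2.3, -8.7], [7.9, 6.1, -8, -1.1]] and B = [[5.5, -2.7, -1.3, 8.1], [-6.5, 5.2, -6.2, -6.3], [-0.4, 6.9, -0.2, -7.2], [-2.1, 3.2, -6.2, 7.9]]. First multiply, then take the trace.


Tr(AB) = sum_i (AB)_{ii} where (AB)_{ii} = sum_k A_{ik} B_{ki}.
(AB)_{11} = 8.4*5.5 + -0.5*-6.5 + -8.8*-0.4 + 3.4*-2.1 = 45.83
(AB)_{22} = -1.9*-2.7 + -7.7*5.2 + -5*6.9 + 2.2*3.2 = -62.37
(AB)_{33} = -4.8*-1.3 + 7.4*-6.2 + -2.3*-0.2 + -8.7*-6.2 = 14.76
(AB)_{44} = 7.9*8.1 + 6.1*-6.3 + -8*-7.2 + -1.1*7.9 = 74.47
Tr(AB) = 45.83 + -62.37 + 14.76 + 74.47 = 72.69

72.69


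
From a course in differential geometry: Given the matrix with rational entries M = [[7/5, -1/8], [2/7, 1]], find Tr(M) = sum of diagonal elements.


The trace is the sum of diagonal entries.
Diagonal: M[1,1] = 7/5, M[2,2] = 1
Tr(M) = 7/5 + 1
Computing step by step:
After adding M[1,1]: 7/5
After adding M[2,2]: 12/5
Tr(M) = 12/5

12/5


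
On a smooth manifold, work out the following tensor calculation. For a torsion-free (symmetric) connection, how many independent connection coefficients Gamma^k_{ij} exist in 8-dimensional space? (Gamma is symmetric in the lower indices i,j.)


Christoffel symbols Gamma^k_{ij} are symmetric in i,j, so there are d * d(d+1)/2 independent symbols.
d = 8
d(d+1)/2 = 8 * 9 / 2 = 36
Total = 8 * 36 = 288

288


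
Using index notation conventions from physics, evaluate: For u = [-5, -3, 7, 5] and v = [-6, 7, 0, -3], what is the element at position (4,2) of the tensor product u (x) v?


The outer product entry T_{ij} = u_i * v_j.
We need i=4, j=2.
u_4 = 5, v_2 = 7
T_{4,2} = 5 * 7 = 35

35


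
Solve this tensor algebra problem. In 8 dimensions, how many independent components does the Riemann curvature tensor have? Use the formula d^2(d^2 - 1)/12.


The Riemann tensor in d dimensions has d^2(d^2 - 1)/12 independent components.
d = 8, so d^2 = 64
d^2 - 1 = 63
d^2(d^2 - 1) = 64 * 63 = 4032
Divide by 12: 4032 / 12 = 336

336


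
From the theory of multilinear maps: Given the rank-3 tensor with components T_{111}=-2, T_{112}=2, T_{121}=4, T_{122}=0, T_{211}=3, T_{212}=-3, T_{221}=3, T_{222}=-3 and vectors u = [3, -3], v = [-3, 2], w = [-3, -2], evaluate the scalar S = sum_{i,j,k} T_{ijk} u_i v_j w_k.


S = sum over i,j,k of T_{ijk} u_i v_j w_k. Expanding all 8 terms:
T_{111}*u_1*v_1*w_1 = -2*3*-3*-3 = -54  (running total: -54)
T_{112}*u_1*v_1*w_2 = 2*3*-3*-2 = 36  (running total: -18)
T_{121}*u_1*v_2*w_1 = 4*3*2*-3 = -72  (running total: -90)
T_{122}*u_1*v_2*w_2 = 0*3*2*-2 = 0  (running total: -90)
T_{211}*u_2*v_1*w_1 = 3*-3*-3*-3 = -81  (running total: -171)
T_{212}*u_2*v_1*w_2 = -3*-3*-3*-2 = 54  (running total: -117)
T_{221}*u_2*v_2*w_1 = 3*-3*2*-3 = 54  (running total: -63)
T_{222}*u_2*v_2*w_2 = -3*-3*2*-2 = -36  (running total: -99)
S = -99

-99


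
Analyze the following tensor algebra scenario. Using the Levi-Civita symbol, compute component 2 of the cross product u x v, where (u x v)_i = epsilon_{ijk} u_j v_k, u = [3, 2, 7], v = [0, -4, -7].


(u x v)_2 = sum_{j,k} epsilon_{2jk} u_j v_k. Only permutations of (1,2,3) contribute; the two non-zero terms are:
eps_{213} u_1 v_3 = -1 * 3 * -7 = 21
eps_{231} u_3 v_1 = 1 * 7 * 0 = 0
(u x v)_2 = 21

21


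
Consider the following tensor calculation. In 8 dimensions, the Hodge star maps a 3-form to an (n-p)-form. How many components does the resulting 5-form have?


The Hodge dual of a p-form on an n-dimensional manifold is an (n-p)-form.
n = 8, p = 3, so dual degree = 8 - 3 = 5
The number of components is C(n, n-p) = C(8, 5) = 56

56


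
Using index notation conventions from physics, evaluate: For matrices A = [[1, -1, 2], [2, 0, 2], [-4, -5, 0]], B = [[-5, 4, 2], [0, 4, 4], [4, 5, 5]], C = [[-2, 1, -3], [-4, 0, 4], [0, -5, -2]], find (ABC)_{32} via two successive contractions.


(ABC)_{32} = sum_m (AB)_{3m} C_{m2}. First compute row 3 of AB.
(AB)_{31} = -4*-5 + -5*0 + 0*4 = 20
(AB)_{32} = -4*4 + -5*4 + 0*5 = -36
(AB)_{33} = -4*2 + -5*4 + 0*5 = -28
Now contract with column 2 of C:
(AB)_{31} * C_{12} = 20 * 1 = 20
(AB)_{32} * C_{22} = -36 * 0 = 0
(AB)_{33} * C_{32} = -28 * -5 = 140
(ABC)_{32} = 20 + 0 + 140 = 160

160


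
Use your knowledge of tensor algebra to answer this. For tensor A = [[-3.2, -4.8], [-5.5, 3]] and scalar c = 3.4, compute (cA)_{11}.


Scalar multiplication: (cA)_{ij} = c * A_{ij}.
c = 3.4
A_{11} = -3.2
(cA)_{11} = 3.4 * -3.2 = -10.88

-10.88


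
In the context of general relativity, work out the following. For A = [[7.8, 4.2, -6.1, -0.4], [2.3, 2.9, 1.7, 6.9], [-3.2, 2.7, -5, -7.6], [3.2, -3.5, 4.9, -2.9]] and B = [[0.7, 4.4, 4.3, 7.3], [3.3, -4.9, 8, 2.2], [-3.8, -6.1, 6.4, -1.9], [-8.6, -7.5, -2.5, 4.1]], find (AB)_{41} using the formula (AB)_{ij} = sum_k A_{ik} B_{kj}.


(AB)_{ij} = sum_k A_{ik} B_{kj}.
For i=4, j=1:
A_{41} * B_{11} = 3.2 * 0.7 = 2.24
A_{42} * B_{21} = -3.5 * 3.3 = -11.55
A_{43} * B_{31} = 4.9 * -3.8 = -18.62
A_{44} * B_{41} = -2.9 * -8.6 = 24.94
Sum = 2.24 + -11.55 + -18.62 + 24.94 = -2.99

-2.99


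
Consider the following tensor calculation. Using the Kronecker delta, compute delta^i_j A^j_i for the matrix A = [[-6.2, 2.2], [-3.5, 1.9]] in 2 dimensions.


The contraction (trace) of a rank-2 tensor is the sum of its diagonal elements.
Diagonal entries: A[1,1] = -6.2, A[2,2] = 1.9
Tr(A) = -6.2 + 1.9 = -4.3

-4.3


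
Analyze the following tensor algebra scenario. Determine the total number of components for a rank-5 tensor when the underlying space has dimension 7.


The number of components of a rank-r tensor in d dimensions is d^r.
Here d = 7 and r = 5.
7^5 = 16807

16807


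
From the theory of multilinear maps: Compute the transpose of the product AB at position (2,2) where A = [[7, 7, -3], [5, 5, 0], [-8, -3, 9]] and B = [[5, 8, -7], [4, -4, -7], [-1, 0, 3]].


(AB)^T_{ij} = (AB)_{ji} = sum_k A_{jk} B_{ki}.
For i=2, j=2 we need (AB)_{22}:
A_{21} * B_{12} = 5 * 8 = 40
A_{22} * B_{22} = 5 * -4 = -20
A_{23} * B_{32} = 0 * 0 = 0
Sum = 40 + -20 + 0 = 20

20


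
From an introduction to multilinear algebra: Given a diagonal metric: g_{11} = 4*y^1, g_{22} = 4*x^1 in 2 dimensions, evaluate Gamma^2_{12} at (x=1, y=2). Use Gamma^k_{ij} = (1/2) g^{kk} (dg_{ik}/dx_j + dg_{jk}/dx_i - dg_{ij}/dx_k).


For a diagonal metric, Gamma^k_{ij} = (1/2) g^{kk} (dg_{ik}/dx_j + dg_{jk}/dx_i - dg_{ij}/dx_k).
The metric is diagonal, so g_{ab} = 0 for a != b.
At the given point: g_{11} = 8, g_{22} = 4
g^{22} = 1/4
dg_{12}/dx_2 = 0 (off-diagonal)
dg_{22}/dx_1 = dg_{22}/dx_1 = 4
dg_{12}/dx_2 = 0 (off-diagonal)
Numerator = 0 + 4 - 0 = 4
Gamma^2_{12} = 4 / (2 * 4) = 1/2

1/2


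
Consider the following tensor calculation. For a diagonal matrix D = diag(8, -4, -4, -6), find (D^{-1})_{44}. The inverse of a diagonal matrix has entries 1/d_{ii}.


For a diagonal matrix, the inverse has entries (D^{-1})_{ii} = 1/d_{ii}.
The diagonal entries are: d_{11} = 8, d_{22} = -4, d_{33} = -4, d_{44} = -6
We need (D^{-1})_{44} = 1/d_{44} = 1/-6 = -1/6

-1/6


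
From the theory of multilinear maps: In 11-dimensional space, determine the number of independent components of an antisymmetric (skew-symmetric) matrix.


An antisymmetric rank-2 tensor satisfies A_{ij} = -A_{ji}, so diagonal entries are zero.
The independent components are the upper-triangular entries: C(n, 2) = n(n-1)/2.
n = 11
C(11, 2) = 11 * 10 / 2 = 110 / 2 = 55

55


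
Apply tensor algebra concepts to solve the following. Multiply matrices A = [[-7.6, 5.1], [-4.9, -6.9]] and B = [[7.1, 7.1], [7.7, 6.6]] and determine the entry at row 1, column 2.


(AB)_{ij} = sum_k A_{ik} B_{kj}.
For i=1, j=2:
A_{11} * B_{12} = -7.6 * 7.1 = -53.96
A_{12} * B_{22} = 5.1 * 6.6 = 33.66
Sum = -53.96 + 33.66 = -20.3

-20.3


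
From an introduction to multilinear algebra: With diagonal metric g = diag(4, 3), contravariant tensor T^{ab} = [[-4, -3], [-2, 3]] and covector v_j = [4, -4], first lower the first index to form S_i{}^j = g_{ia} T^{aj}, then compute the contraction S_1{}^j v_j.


Step 1: lower the first index. For a diagonal metric, g_{ia} T^{aj} = g_{ii} T^{ij} (no sum on i).
g_{11} = 4
S_1{}^1 = 4 * T^{11} = 4 * -4 = -16
S_1{}^2 = 4 * T^{12} = 4 * -3 = -12
Step 2: contract S_1{}^j with v_j.
S_1{}^1 * v_1 = -16 * 4 = -64
S_1{}^2 * v_2 = -12 * -4 = 48
Result = -64 + 48 = -16

-16


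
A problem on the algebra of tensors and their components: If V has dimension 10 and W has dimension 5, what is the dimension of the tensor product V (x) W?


The dimension of a tensor product is the product of dimensions.
dim(V) = 10, dim(W) = 5
dim(V (x) W) = 10 * 5 = 50

50


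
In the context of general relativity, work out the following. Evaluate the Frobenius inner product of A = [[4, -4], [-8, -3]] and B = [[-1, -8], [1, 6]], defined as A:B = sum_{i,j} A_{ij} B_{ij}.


A:B = sum over all i,j of A_{ij} * B_{ij}.
Row 1: 4*-1=-4, -4*-8=32 => row sum = 28
Row 2: -8*1=-8, -3*6=-18 => row sum = -26
Total = 28 + -26 = 2

2


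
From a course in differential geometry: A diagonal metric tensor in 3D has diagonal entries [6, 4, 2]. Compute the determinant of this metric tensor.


For a diagonal metric, the determinant is the product of diagonal entries.
Diagonal entries: 6, 4, 2
det(g) = 6 * 4 * 2 = 48

48


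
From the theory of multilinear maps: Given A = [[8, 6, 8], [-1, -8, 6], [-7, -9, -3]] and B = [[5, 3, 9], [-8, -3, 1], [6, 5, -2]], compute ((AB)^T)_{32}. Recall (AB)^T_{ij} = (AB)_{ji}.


(AB)^T_{ij} = (AB)_{ji} = sum_k A_{jk} B_{ki}.
For i=3, j=2 we need (AB)_{23}:
A_{21} * B_{13} = -1 * 9 = -9
A_{22} * B_{23} = -8 * 1 = -8
A_{23} * B_{33} = 6 * -2 = -12
Sum = -9 + -8 + -12 = -29

-29


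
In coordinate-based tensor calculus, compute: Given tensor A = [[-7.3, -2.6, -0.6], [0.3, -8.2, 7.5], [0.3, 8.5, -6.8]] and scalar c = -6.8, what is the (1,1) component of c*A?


Scalar multiplication: (cA)_{ij} = c * A_{ij}.
c = -6.8
A_{11} = -7.3
(cA)_{11} = -6.8 * -7.3 = 49.64

49.64


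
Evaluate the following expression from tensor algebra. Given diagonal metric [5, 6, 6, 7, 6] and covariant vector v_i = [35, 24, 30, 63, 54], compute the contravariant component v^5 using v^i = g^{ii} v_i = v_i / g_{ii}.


To raise an index with a diagonal metric: v^i = v_i / g_{ii}.
For index 5: v_5 = 54, g_{55} = 6
v^5 = 54 / 6 = 9

9


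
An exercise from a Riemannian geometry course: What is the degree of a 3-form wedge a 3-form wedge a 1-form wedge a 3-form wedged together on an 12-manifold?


The degree of a wedge product is the sum of the degrees of the individual forms.
Degrees: 3, 3, 1, 3
Total degree = 3 + 3 + 1 + 3 = 10

10


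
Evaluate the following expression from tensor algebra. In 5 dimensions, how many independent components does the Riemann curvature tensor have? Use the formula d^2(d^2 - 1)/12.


The Riemann tensor in d dimensions has d^2(d^2 - 1)/12 independent components.
d = 5, so d^2 = 25
d^2 - 1 = 24
d^2(d^2 - 1) = 25 * 24 = 600
Divide by 12: 600 / 12 = 50

50


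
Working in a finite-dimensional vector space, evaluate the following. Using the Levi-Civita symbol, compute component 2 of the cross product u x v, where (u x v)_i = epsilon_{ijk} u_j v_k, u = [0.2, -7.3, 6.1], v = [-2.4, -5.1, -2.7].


(u x v)_2 = sum_{j,k} epsilon_{2jk} u_j v_k. Only permutations of (1,2,3) contribute; the two non-zero terms are:
eps_{213} u_1 v_3 = -1 * 0.2 * -2.7 = 0.54
eps_{231} u_3 v_1 = 1 * 6.1 * -2.4 = -14.64
(u x v)_2 = -14.1

-14.1


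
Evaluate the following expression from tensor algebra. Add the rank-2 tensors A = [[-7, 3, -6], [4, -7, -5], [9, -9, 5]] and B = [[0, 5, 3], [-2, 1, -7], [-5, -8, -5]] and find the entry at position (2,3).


Tensor addition is component-wise: (A + B)_{ij} = A_{ij} + B_{ij}.
A_{23} = -5
B_{23} = -7
(A + B)_{23} = -5 + -7 = -12

-12


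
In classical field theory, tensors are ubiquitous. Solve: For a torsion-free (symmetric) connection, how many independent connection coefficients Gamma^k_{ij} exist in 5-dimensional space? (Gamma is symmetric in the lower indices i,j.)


Christoffel symbols Gamma^k_{ij} are symmetric in i,j, so there are d * d(d+1)/2 independent symbols.
d = 5
d(d+1)/2 = 5 * 6 / 2 = 15
Total = 5 * 15 = 75

75


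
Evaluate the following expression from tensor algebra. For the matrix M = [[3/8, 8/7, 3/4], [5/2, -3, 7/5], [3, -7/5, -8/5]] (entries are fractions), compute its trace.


The trace is the sum of diagonal entries.
Diagonal: M[1,1] = 3/8, M[2,2] = -3, M[3,3] = -8/5
Tr(M) = 3/8 + -3 + -8/5
Computing step by step:
After adding M[1,1]: 3/8
After adding M[2,2]: -21/8
After adding M[3,3]: -169/40
Tr(M) = -169/40

-169/40


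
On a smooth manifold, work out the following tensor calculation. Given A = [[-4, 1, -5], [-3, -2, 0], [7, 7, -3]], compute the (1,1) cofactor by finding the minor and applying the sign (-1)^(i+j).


To find cofactor C_{11}, delete row 1 and column 1.
The resulting 2x2 submatrix is: [[-2, 0], [7, -3]]
Minor M_{11} = -2*-3 - 0*7
  = 6 - 0 = 6
Sign = (-1)^(1+1) = (-1)^2 = 1
Cofactor C_{11} = 1 * 6 = 6

6


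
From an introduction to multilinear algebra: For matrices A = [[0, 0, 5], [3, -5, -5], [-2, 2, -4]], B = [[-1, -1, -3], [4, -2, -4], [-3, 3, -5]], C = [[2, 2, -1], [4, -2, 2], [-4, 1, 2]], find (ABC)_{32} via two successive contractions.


(ABC)_{32} = sum_m (AB)_{3m} C_{m2}. First compute row 3 of AB.
(AB)_{31} = -2*-1 + 2*4 + -4*-3 = 22
(AB)_{32} = -2*-1 + 2*-2 + -4*3 = -14
(AB)_{33} = -2*-3 + 2*-4 + -4*-5 = 18
Now contract with column 2 of C:
(AB)_{31} * C_{12} = 22 * 2 = 44
(AB)_{32} * C_{22} = -14 * -2 = 28
(AB)_{33} * C_{32} = 18 * 1 = 18
(ABC)_{32} = 44 + 28 + 18 = 90

90


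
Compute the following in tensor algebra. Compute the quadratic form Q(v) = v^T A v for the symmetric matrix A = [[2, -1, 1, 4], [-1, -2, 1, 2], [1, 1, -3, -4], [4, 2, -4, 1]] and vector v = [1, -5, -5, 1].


First compute Av:
(Av)_1 = 2*1 + -1*-5 + 1*-5 + 4*1 = 6
(Av)_2 = -1*1 + -2*-5 + 1*-5 + 2*1 = 6
(Av)_3 = 1*1 + 1*-5 + -3*-5 + -4*1 = 7
(Av)_4 = 4*1 + 2*-5 + -4*-5 + 1*1 = 15
Av = [6, 6, 7, 15]
Then v^T (Av) = 1*6 + -5*6 + -5*7 + 1*15
= 6 + -30 + -35 + 15 = -44

-44


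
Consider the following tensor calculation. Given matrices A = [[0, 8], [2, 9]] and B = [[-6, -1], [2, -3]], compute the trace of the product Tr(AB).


Tr(AB) = sum_i (AB)_{ii} where (AB)_{ii} = sum_k A_{ik} B_{ki}.
(AB)_{11} = 0*-6 + 8*2 = 16
(AB)_{22} = 2*-1 + 9*-3 = -29
Tr(AB) = 16 + -29 = -13

-13


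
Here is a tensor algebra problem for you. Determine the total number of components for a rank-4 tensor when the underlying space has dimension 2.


The number of components of a rank-r tensor in d dimensions is d^r.
Here d = 2 and r = 4.
2^4 = 16

16


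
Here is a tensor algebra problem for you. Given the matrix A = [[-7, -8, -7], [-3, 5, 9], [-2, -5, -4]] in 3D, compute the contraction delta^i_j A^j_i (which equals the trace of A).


The contraction (trace) of a rank-2 tensor is the sum of its diagonal elements.
Diagonal entries: A[1,1] = -7, A[2,2] = 5, A[3,3] = -4
Tr(A) = -7 + 5 + -4 = -6

-6


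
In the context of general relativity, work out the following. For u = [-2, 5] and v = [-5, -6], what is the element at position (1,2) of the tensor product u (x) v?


The outer product entry T_{ij} = u_i * v_j.
We need i=1, j=2.
u_1 = -2, v_2 = -6
T_{1,2} = -2 * -6 = 12

12


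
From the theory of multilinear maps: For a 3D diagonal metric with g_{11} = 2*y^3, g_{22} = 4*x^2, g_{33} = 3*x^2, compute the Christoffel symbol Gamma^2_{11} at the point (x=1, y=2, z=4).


For a diagonal metric, Gamma^k_{ij} = (1/2) g^{kk} (dg_{ik}/dx_j + dg_{jk}/dx_i - dg_{ij}/dx_k).
The metric is diagonal, so g_{ab} = 0 for a != b.
At the given point: g_{11} = 16, g_{22} = 4, g_{33} = 3
g^{22} = 1/4
dg_{12}/dx_1 = 0 (off-diagonal)
dg_{12}/dx_1 = 0 (off-diagonal)
dg_{11}/dx_2 = dg_{11}/dx_2 = 24
Numerator = 0 + 0 - 24 = -24
Gamma^2_{11} = -24 / (2 * 4) = -3

-3


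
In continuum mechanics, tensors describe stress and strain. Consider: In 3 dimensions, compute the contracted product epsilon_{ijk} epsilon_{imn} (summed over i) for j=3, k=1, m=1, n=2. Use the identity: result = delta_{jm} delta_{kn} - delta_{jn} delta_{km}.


Using the identity: epsilon_{ijk} epsilon_{imn} = delta_{jm} delta_{kn} - delta_{jn} delta_{km}.
delta_{31} = 0
delta_{12} = 0
delta_{32} = 0
delta_{11} = 1
Result = 0 * 0 - 0 * 1 = 0 - 0 = 0

0


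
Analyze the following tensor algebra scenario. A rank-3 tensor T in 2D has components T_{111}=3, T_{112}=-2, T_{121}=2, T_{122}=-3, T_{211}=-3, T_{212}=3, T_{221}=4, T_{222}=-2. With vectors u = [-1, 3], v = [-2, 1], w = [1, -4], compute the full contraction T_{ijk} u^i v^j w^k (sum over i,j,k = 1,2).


S = sum over i,j,k of T_{ijk} u_i v_j w_k. Expanding all 8 terms:
T_{111}*u_1*v_1*w_1 = 3*-1*-2*1 = 6  (running total: 6)
T_{112}*u_1*v_1*w_2 = -2*-1*-2*-4 = 16  (running total: 22)
T_{121}*u_1*v_2*w_1 = 2*-1*1*1 = -2  (running total: 20)
T_{122}*u_1*v_2*w_2 = -3*-1*1*-4 = -12  (running total: 8)
T_{211}*u_2*v_1*w_1 = -3*3*-2*1 = 18  (running total: 26)
T_{212}*u_2*v_1*w_2 = 3*3*-2*-4 = 72  (running total: 98)
T_{221}*u_2*v_2*w_1 = 4*3*1*1 = 12  (running total: 110)
T_{222}*u_2*v_2*w_2 = -2*3*1*-4 = 24  (running total: 134)
S = 134

134
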